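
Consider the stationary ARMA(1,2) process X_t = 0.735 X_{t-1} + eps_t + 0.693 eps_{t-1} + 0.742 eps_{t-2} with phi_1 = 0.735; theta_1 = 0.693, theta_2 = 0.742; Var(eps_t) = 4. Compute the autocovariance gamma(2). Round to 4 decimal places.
\gamma(2) = 29.7735

Multiply the model equation by X_{t-k} and take expectations. With theta_0 = psi_0 = 1 and psi_j the MA(infinity) weights, this gives
  gamma(k) - sum_i phi_i gamma(k-i) = c_k,
  c_k = sigma^2 * sum_{j=k..q} theta_j psi_{j-k}   (c_k = 0 for k > q),
using gamma(-m) = gamma(m).
psi-weights needed (psi_j = theta_j + sum_i phi_i psi_{j-i}):
  psi_1 = theta_1 + phi_1 = 0.693 + (0.735) = 1.428
  psi_2 = theta_2 + phi_1 psi_1 = 0.742 + (0.735)(1.428) = 1.79158
Right-hand sides:
  c_0 = sigma^2 (1 + theta_1 psi_1 + theta_2 psi_2) = 4 * (1 + (0.693)(1.428) + (0.742)(1.79158)) = 4 * 3.318956 = 13.275825
  c_1 = sigma^2 (theta_1 + theta_2 psi_1) = 4 * (0.693 + (0.742)(1.428)) = 7.010304
  c_2 = sigma^2 theta_2 = 4 * (0.742) = 2.968
Equations for k = 0 and k = 1 (AR order 1):
  gamma(0) = phi_1 gamma(1) + c_0
  gamma(1) = phi_1 gamma(0) + c_1
Substituting the second into the first: gamma(0) (1 - phi_1^2) = c_0 + phi_1 c_1, so
  gamma(0) = (c_0 + phi_1 c_1) / (1 - phi_1^2) = (13.275825 + (0.735)(7.010304)) / (1 - (0.735)^2) = 18.428399 / 0.459775 = 40.081342.
  gamma(1) = phi_1 gamma(0) + c_1 = (0.735)(40.081342) + (7.010304) = 36.47009.
For k = 2: gamma(2) = phi_1 gamma(1) + c_2
  = (0.735)(36.47009) + (2.968) = 29.773516.
Therefore gamma(2) = 29.7735 (to 4 decimal places).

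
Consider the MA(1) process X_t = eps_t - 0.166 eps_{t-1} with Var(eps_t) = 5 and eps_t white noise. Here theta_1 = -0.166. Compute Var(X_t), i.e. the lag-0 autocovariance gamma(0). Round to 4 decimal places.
\gamma(0) = 5.1378

For an MA(q) process X_t = eps_t + sum_i theta_i eps_{t-i} with
Var(eps_t) = sigma^2, the variance is
  gamma(0) = sigma^2 * (1 + sum_i theta_i^2).
  sum_i theta_i^2 = (-0.166)^2 = 0.027556.
  gamma(0) = 5 * (1 + 0.027556) = 5 * 1.027556 = 5.13778, which rounds to 5.1378.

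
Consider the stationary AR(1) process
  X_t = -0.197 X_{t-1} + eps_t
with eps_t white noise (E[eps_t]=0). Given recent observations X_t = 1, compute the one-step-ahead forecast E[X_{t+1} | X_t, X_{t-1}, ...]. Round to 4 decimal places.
E[X_{t+1} \mid \mathcal F_t] = -0.1970

For an AR(p) model X_t = c + sum_i phi_i X_{t-i} + eps_t, the
one-step-ahead conditional mean is
  E[X_{t+1} | X_t, ...] = c + sum_i phi_i X_{t+1-i}.
Substitute known values:
  E[X_{t+1} | ...] = (-0.197) * (1)
                   = -0.1970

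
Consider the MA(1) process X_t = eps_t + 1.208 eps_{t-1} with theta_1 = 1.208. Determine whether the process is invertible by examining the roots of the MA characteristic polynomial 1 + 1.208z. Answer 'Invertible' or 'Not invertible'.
\text{Not invertible}

The MA(q) characteristic polynomial is P(z) = 1 + 1.208z.
Invertibility requires all roots to lie outside the unit circle, i.e. |z| > 1 for every root.
This is linear in z: 1 + (1.208) z = 0  =>  z = -1/(1.208) = -0.827815,  |z| = 0.827815.
Moduli of all roots: 0.8278.
All moduli strictly greater than 1? No.
Verdict: Not invertible.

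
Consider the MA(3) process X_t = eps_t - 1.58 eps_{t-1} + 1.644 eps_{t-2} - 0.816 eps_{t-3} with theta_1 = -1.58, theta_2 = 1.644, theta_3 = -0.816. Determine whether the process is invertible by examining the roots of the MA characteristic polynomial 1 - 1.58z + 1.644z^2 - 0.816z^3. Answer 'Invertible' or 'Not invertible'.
\text{Not invertible}

The MA(q) characteristic polynomial is P(z) = 1 - 1.58z + 1.644z^2 - 0.816z^3.
Invertibility requires all roots to lie outside the unit circle, i.e. |z| > 1 for every root.
Degree 3: look for a simple real root z0 first, then factor out (1 - z/z0) and solve the remaining quadratic.
Testing z0 = 1.25: P(1.25) = 1 + (-1.58)(1.25) + (1.644)(1.25)^2 + (-0.816)(1.25)^3
  = 1 + (-1.975) + (2.56875) + (-1.59375) = 0.  So z_0 = 1.25 is a root, |z_0| = 1.25.
Divide out the factor (1 - 0.8 z) = (1 - z/z0) (since 1/z0 = 0.8):
  P(z) = (1 - 0.8 z)(1 + (-0.78) z + (1.02) z^2)
  [check: z-coef -0.78 - (0.8) = -1.58; z^2-coef 1.02 - (0.8)(-0.78) = 1.644; z^3-coef -(0.8)(1.02) = -0.816.]
Remaining roots from the quadratic factor 1 + (-0.78) z + (1.02) z^2:
  Set 1 + (-0.78) z + (1.02) z^2 = 0, i.e. a z^2 + b z + c = 0 with a = 1.02, b = -0.78, c = 1.
  Discriminant D = b^2 - 4ac = (-0.78)^2 - 4*(1.02)*1 = 0.6084 - (4.08) = -3.4716.
  D < 0, so the roots are the complex-conjugate pair z = (-b +/- i sqrt(-D)) / (2a) = 0.3824 +/- 0.9133i.
  For a conjugate pair |z|^2 = z * conj(z) = (product of roots) = c/a = 1/(1.02) = 0.980392, so |z| = sqrt(0.980392) = 0.9901 for both roots.
Moduli of all roots: 1.2500, 0.9901, 0.9901.
All moduli strictly greater than 1? No.
Verdict: Not invertible.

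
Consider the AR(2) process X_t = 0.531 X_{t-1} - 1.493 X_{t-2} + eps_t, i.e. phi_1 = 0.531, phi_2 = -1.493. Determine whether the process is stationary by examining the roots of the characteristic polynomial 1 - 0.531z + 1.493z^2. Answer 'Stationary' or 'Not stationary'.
\text{Not stationary}

The AR(p) characteristic polynomial is P(z) = 1 - 0.531z + 1.493z^2.
Stationarity requires all roots to lie outside the unit circle, i.e. |z| > 1 for every root.
Set 1 + (-0.531) z + (1.493) z^2 = 0, i.e. a z^2 + b z + c = 0 with a = 1.493, b = -0.531, c = 1.
Discriminant D = b^2 - 4ac = (-0.531)^2 - 4*(1.493)*1 = 0.281961 - (5.972) = -5.690039.
D < 0, so the roots are the complex-conjugate pair z = (-b +/- i sqrt(-D)) / (2a) = 0.1778 +/- 0.7989i.
For a conjugate pair |z|^2 = z * conj(z) = (product of roots) = c/a = 1/(1.493) = 0.669792, so |z| = sqrt(0.669792) = 0.8184 for both roots.
Moduli of all roots: 0.8184, 0.8184.
All moduli strictly greater than 1? No.
Verdict: Not stationary.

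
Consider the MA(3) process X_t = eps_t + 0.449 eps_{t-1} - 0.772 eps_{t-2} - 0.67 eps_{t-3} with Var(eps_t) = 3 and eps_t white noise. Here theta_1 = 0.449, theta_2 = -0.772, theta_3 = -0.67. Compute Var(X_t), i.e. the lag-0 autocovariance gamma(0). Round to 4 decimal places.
\gamma(0) = 6.7395

For an MA(q) process X_t = eps_t + sum_i theta_i eps_{t-i} with
Var(eps_t) = sigma^2, the variance is
  gamma(0) = sigma^2 * (1 + sum_i theta_i^2).
  sum_i theta_i^2 = (0.449)^2 + (-0.772)^2 + (-0.67)^2 = 0.201601 + 0.595984 + 0.4489 = 1.246485.
  gamma(0) = 3 * (1 + 1.246485) = 3 * 2.246485 = 6.739455, which rounds to 6.7395.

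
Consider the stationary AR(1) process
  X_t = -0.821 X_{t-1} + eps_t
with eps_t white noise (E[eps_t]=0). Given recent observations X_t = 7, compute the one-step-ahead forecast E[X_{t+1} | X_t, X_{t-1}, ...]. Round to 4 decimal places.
E[X_{t+1} \mid \mathcal F_t] = -5.7470

For an AR(p) model X_t = c + sum_i phi_i X_{t-i} + eps_t, the
one-step-ahead conditional mean is
  E[X_{t+1} | X_t, ...] = c + sum_i phi_i X_{t+1-i}.
Substitute known values:
  E[X_{t+1} | ...] = (-0.821) * (7)
                   = -5.7470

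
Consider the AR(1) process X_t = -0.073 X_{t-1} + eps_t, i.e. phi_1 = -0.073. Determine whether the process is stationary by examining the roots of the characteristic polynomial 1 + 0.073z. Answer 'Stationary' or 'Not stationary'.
\text{Stationary}

The AR(p) characteristic polynomial is P(z) = 1 + 0.073z.
Stationarity requires all roots to lie outside the unit circle, i.e. |z| > 1 for every root.
This is linear in z: 1 + (0.073) z = 0  =>  z = -1/(0.073) = -13.69863,  |z| = 13.69863.
Moduli of all roots: 13.6986.
All moduli strictly greater than 1? Yes.
Verdict: Stationary.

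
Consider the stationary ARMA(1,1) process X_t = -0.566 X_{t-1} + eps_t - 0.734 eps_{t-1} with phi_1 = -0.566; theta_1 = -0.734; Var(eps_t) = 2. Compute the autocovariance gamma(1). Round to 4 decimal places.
\gamma(1) = -5.4148

Multiply the model equation by X_{t-k} and take expectations. With theta_0 = psi_0 = 1 and psi_j the MA(infinity) weights, this gives
  gamma(k) - sum_i phi_i gamma(k-i) = c_k,
  c_k = sigma^2 * sum_{j=k..q} theta_j psi_{j-k}   (c_k = 0 for k > q),
using gamma(-m) = gamma(m).
psi-weights needed (psi_j = theta_j + sum_i phi_i psi_{j-i}):
  psi_1 = theta_1 + phi_1 = -0.734 + (-0.566) = -1.3
Right-hand sides:
  c_0 = sigma^2 (1 + theta_1 psi_1) = 2 * (1 + (-0.734)(-1.3)) = 2 * 1.9542 = 3.9084
  c_1 = sigma^2 theta_1 = 2 * (-0.734) = -1.468
  c_2 = 0
Equations for k = 0 and k = 1 (AR order 1):
  gamma(0) = phi_1 gamma(1) + c_0
  gamma(1) = phi_1 gamma(0) + c_1
Substituting the second into the first: gamma(0) (1 - phi_1^2) = c_0 + phi_1 c_1, so
  gamma(0) = (c_0 + phi_1 c_1) / (1 - phi_1^2) = (3.9084 + (-0.566)(-1.468)) / (1 - (-0.566)^2) = 4.739288 / 0.679644 = 6.973192.
  gamma(1) = phi_1 gamma(0) + c_1 = (-0.566)(6.973192) + (-1.468) = -5.414827.
Therefore gamma(1) = -5.4148 (to 4 decimal places).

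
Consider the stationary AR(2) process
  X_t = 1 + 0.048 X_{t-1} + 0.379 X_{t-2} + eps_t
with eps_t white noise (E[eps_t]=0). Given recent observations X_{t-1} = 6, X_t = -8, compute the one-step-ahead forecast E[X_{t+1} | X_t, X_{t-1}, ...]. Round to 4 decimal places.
E[X_{t+1} \mid \mathcal F_t] = 2.8900

For an AR(p) model X_t = c + sum_i phi_i X_{t-i} + eps_t, the
one-step-ahead conditional mean is
  E[X_{t+1} | X_t, ...] = c + sum_i phi_i X_{t+1-i}.
Substitute known values:
  E[X_{t+1} | ...] = 1 + (0.048) * (-8) + (0.379) * (6)
                   = 2.8900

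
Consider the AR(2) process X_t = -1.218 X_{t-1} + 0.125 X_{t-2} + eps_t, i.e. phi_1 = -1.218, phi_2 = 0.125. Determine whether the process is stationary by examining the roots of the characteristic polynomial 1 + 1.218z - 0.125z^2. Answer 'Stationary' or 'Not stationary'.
\text{Not stationary}

The AR(p) characteristic polynomial is P(z) = 1 + 1.218z - 0.125z^2.
Stationarity requires all roots to lie outside the unit circle, i.e. |z| > 1 for every root.
Set 1 + (1.218) z + (-0.125) z^2 = 0, i.e. a z^2 + b z + c = 0 with a = -0.125, b = 1.218, c = 1.
Discriminant D = b^2 - 4ac = (1.218)^2 - 4*(-0.125)*1 = 1.483524 - (-0.5) = 1.983524.
D >= 0, so the roots are real: z = (-b +/- sqrt(D)) / (2a) = (-1.218 +/- 1.408376) / (-0.25).
  z_1 = (-1.218 + 1.408376) / (-0.25) = -0.7615,   |z_1| = 0.7615.
  z_2 = (-1.218 - 1.408376) / (-0.25) = 10.5055,   |z_2| = 10.5055.
Moduli of all roots: 0.7615, 10.5055.
All moduli strictly greater than 1? No.
Verdict: Not stationary.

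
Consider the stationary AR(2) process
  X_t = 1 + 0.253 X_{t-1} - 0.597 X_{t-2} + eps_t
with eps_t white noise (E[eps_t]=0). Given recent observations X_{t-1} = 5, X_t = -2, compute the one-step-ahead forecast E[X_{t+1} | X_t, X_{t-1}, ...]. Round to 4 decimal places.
E[X_{t+1} \mid \mathcal F_t] = -2.4910

For an AR(p) model X_t = c + sum_i phi_i X_{t-i} + eps_t, the
one-step-ahead conditional mean is
  E[X_{t+1} | X_t, ...] = c + sum_i phi_i X_{t+1-i}.
Substitute known values:
  E[X_{t+1} | ...] = 1 + (0.253) * (-2) + (-0.597) * (5)
                   = -2.4910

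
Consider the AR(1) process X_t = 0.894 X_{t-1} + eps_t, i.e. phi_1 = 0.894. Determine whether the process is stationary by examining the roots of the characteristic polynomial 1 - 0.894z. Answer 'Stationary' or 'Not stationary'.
\text{Stationary}

The AR(p) characteristic polynomial is P(z) = 1 - 0.894z.
Stationarity requires all roots to lie outside the unit circle, i.e. |z| > 1 for every root.
This is linear in z: 1 + (-0.894) z = 0  =>  z = -1/(-0.894) = 1.118568,  |z| = 1.118568.
Moduli of all roots: 1.1186.
All moduli strictly greater than 1? Yes.
Verdict: Stationary.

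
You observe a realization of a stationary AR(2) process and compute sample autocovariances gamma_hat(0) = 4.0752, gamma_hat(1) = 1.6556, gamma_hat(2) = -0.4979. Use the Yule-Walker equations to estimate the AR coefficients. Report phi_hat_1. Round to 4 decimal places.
\hat\phi_{1} = 0.5460

The Yule-Walker equations for an AR(p) process read, in matrix form,
  Gamma_p phi = r_p,   with   (Gamma_p)_{ij} = gamma(|i - j|),
                       (r_p)_i = gamma(i),   i,j = 1..p.
Substitute the sample gammas (Toeplitz matrix and right-hand side of size 2):
  Gamma_p = [[4.0752, 1.6556], [1.6556, 4.0752]]
  r_p     = [1.6556, -0.4979]
Written out:
  4.0752 phi_1 + 1.6556 phi_2 = 1.6556
  1.6556 phi_1 + 4.0752 phi_2 = -0.4979
Solve by Cramer's rule:
  det = gamma(0)^2 - gamma(1)^2 = (4.0752)^2 - (1.6556)^2 = 16.60725504 - 2.74101136 = 13.86624368
  phi_hat_1 = [gamma(1) gamma(0) - gamma(1) gamma(2)] / det = [(1.6556)(4.0752) - (1.6556)(-0.4979)] / 13.86624368 = 7.57122436 / 13.86624368 = 0.546
  phi_hat_2 = [gamma(0) gamma(2) - gamma(1)^2] / det = [(4.0752)(-0.4979) - (1.6556)^2] / 13.86624368 = -4.77005344 / 13.86624368 = -0.344
So phi_hat = [0.5460, -0.3440].
Therefore phi_hat_1 = 0.5460.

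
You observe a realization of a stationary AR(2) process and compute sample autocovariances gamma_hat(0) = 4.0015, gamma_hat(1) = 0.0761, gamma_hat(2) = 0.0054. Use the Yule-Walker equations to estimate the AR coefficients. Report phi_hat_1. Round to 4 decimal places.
\hat\phi_{1} = 0.0190

The Yule-Walker equations for an AR(p) process read, in matrix form,
  Gamma_p phi = r_p,   with   (Gamma_p)_{ij} = gamma(|i - j|),
                       (r_p)_i = gamma(i),   i,j = 1..p.
Substitute the sample gammas (Toeplitz matrix and right-hand side of size 2):
  Gamma_p = [[4.0015, 0.0761], [0.0761, 4.0015]]
  r_p     = [0.0761, 0.0054]
Written out:
  4.0015 phi_1 + 0.0761 phi_2 = 0.0761
  0.0761 phi_1 + 4.0015 phi_2 = 0.0054
Solve by Cramer's rule:
  det = gamma(0)^2 - gamma(1)^2 = (4.0015)^2 - (0.0761)^2 = 16.01200225 - 0.00579121 = 16.00621104
  phi_hat_1 = [gamma(1) gamma(0) - gamma(1) gamma(2)] / det = [(0.0761)(4.0015) - (0.0761)(0.0054)] / 16.00621104 = 0.30410321 / 16.00621104 = 0.019
  phi_hat_2 = [gamma(0) gamma(2) - gamma(1)^2] / det = [(4.0015)(0.0054) - (0.0761)^2] / 16.00621104 = 0.01581689 / 16.00621104 = 0.001
So phi_hat = [0.0190, 0.0010].
Therefore phi_hat_1 = 0.0190.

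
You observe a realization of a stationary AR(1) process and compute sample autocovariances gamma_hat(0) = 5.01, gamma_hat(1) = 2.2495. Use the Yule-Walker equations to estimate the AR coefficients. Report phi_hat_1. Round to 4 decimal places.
\hat\phi_{1} = 0.4490

The Yule-Walker equations for an AR(p) process read, in matrix form,
  Gamma_p phi = r_p,   with   (Gamma_p)_{ij} = gamma(|i - j|),
                       (r_p)_i = gamma(i),   i,j = 1..p.
Substitute the sample gammas (Toeplitz matrix and right-hand side of size 1):
  Gamma_p = [[5.01]]
  r_p     = [2.2495]
With p = 1 this is the single equation gamma(0) phi_1 = gamma(1):
  phi_hat_1 = gamma(1) / gamma(0) = 2.2495 / 5.01 = 0.4490.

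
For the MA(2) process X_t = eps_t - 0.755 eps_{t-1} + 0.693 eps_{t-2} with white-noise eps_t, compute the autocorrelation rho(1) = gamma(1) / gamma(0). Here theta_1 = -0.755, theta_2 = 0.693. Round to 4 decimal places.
\rho(1) = -0.6234

For an MA(q) process with theta_0 = 1, the autocovariance is
  gamma(k) = sigma^2 * sum_{i=0..q-k} theta_i * theta_{i+k},
and rho(k) = gamma(k) / gamma(0). Sigma^2 cancels.
  numerator   = (1)*(-0.755) + (-0.755)*(0.693) = -1.278215.
  denominator = (1)^2 + (-0.755)^2 + (0.693)^2 = 2.050274.
  rho(1) = -1.278215 / 2.050274 = -0.6234.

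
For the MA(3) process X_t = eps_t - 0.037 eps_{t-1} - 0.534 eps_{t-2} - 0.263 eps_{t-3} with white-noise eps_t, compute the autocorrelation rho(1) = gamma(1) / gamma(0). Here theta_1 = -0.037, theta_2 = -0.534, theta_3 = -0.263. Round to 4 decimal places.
\rho(1) = 0.0909

For an MA(q) process with theta_0 = 1, the autocovariance is
  gamma(k) = sigma^2 * sum_{i=0..q-k} theta_i * theta_{i+k},
and rho(k) = gamma(k) / gamma(0). Sigma^2 cancels.
  numerator   = (1)*(-0.037) + (-0.037)*(-0.534) + (-0.534)*(-0.263) = 0.1232.
  denominator = (1)^2 + (-0.037)^2 + (-0.534)^2 + (-0.263)^2 = 1.355694.
  rho(1) = 0.1232 / 1.355694 = 0.0909.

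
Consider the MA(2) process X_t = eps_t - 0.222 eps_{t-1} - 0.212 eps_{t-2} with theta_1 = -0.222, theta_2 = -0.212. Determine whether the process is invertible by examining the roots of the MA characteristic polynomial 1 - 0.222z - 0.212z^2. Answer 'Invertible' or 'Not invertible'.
\text{Invertible}

The MA(q) characteristic polynomial is P(z) = 1 - 0.222z - 0.212z^2.
Invertibility requires all roots to lie outside the unit circle, i.e. |z| > 1 for every root.
Set 1 + (-0.222) z + (-0.212) z^2 = 0, i.e. a z^2 + b z + c = 0 with a = -0.212, b = -0.222, c = 1.
Discriminant D = b^2 - 4ac = (-0.222)^2 - 4*(-0.212)*1 = 0.049284 - (-0.848) = 0.897284.
D >= 0, so the roots are real: z = (-b +/- sqrt(D)) / (2a) = (0.222 +/- 0.947251) / (-0.424).
  z_1 = (0.222 + 0.947251) / (-0.424) = -2.7577,   |z_1| = 2.7577.
  z_2 = (0.222 - 0.947251) / (-0.424) = 1.7105,   |z_2| = 1.7105.
Moduli of all roots: 2.7577, 1.7105.
All moduli strictly greater than 1? Yes.
Verdict: Invertible.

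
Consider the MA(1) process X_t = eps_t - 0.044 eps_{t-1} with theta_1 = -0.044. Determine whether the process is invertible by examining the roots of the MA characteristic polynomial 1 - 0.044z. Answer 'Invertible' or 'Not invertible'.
\text{Invertible}

The MA(q) characteristic polynomial is P(z) = 1 - 0.044z.
Invertibility requires all roots to lie outside the unit circle, i.e. |z| > 1 for every root.
This is linear in z: 1 + (-0.044) z = 0  =>  z = -1/(-0.044) = 22.727273,  |z| = 22.727273.
Moduli of all roots: 22.7273.
All moduli strictly greater than 1? Yes.
Verdict: Invertible.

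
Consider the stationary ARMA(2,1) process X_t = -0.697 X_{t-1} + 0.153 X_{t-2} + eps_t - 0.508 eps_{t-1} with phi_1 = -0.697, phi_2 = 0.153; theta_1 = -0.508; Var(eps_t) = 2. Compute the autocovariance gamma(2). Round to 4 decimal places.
\gamma(2) = 10.4882

Multiply the model equation by X_{t-k} and take expectations. With theta_0 = psi_0 = 1 and psi_j the MA(infinity) weights, this gives
  gamma(k) - sum_i phi_i gamma(k-i) = c_k,
  c_k = sigma^2 * sum_{j=k..q} theta_j psi_{j-k}   (c_k = 0 for k > q),
using gamma(-m) = gamma(m).
psi-weights needed (psi_j = theta_j + sum_i phi_i psi_{j-i}):
  psi_1 = theta_1 + phi_1 = -0.508 + (-0.697) = -1.205
Right-hand sides:
  c_0 = sigma^2 (1 + theta_1 psi_1) = 2 * (1 + (-0.508)(-1.205)) = 2 * 1.61214 = 3.22428
  c_1 = sigma^2 theta_1 = 2 * (-0.508) = -1.016
  c_2 = 0
Equations for k = 0, 1, 2 (AR order 2, c_2 = 0):
  (E0) gamma(0) = phi_1 gamma(1) + phi_2 gamma(2) + c_0
  (E1) gamma(1) = phi_1 gamma(0) + phi_2 gamma(1) + c_1
  (E2) gamma(2) = phi_1 gamma(1) + phi_2 gamma(0)
From (E1): gamma(1) = A gamma(0) + B with
  A = phi_1 / (1 - phi_2) = -0.697 / 0.847 = -0.822904,   B = c_1 / (1 - phi_2) = -1.016 / 0.847 = -1.199528.
Insert (E2) into (E0): gamma(0) (1 - phi_2^2) = phi_1 (1 + phi_2) gamma(1) + c_0.
  phi_1 (1 + phi_2) = (-0.697)(1.153) = -0.803641,   1 - phi_2^2 = 0.976591.
Replace gamma(1) by A gamma(0) + B and collect gamma(0):
  gamma(0) [0.976591 - (-0.803641)(-0.822904)] = (-0.803641)(-1.199528) + 3.22428
  gamma(0) * 0.315271 = 4.18827
  gamma(0) = 4.18827 / 0.315271 = 13.284652.
  gamma(1) = A gamma(0) + B = (-0.822904)(13.284652) + (-1.199528) = -12.131526.
  gamma(2) = phi_1 gamma(1) + phi_2 gamma(0) = (-0.697)(-12.131526) + (0.153)(13.284652) = 10.488225.
Therefore gamma(2) = 10.4882 (to 4 decimal places).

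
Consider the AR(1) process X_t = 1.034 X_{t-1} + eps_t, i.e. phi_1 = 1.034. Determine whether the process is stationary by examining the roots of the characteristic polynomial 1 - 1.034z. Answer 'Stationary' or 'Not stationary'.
\text{Not stationary}

The AR(p) characteristic polynomial is P(z) = 1 - 1.034z.
Stationarity requires all roots to lie outside the unit circle, i.e. |z| > 1 for every root.
This is linear in z: 1 + (-1.034) z = 0  =>  z = -1/(-1.034) = 0.967118,  |z| = 0.967118.
Moduli of all roots: 0.9671.
All moduli strictly greater than 1? No.
Verdict: Not stationary.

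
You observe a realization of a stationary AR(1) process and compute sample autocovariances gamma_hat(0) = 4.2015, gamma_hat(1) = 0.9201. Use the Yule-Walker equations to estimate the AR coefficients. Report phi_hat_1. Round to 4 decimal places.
\hat\phi_{1} = 0.2190

The Yule-Walker equations for an AR(p) process read, in matrix form,
  Gamma_p phi = r_p,   with   (Gamma_p)_{ij} = gamma(|i - j|),
                       (r_p)_i = gamma(i),   i,j = 1..p.
Substitute the sample gammas (Toeplitz matrix and right-hand side of size 1):
  Gamma_p = [[4.2015]]
  r_p     = [0.9201]
With p = 1 this is the single equation gamma(0) phi_1 = gamma(1):
  phi_hat_1 = gamma(1) / gamma(0) = 0.9201 / 4.2015 = 0.2190.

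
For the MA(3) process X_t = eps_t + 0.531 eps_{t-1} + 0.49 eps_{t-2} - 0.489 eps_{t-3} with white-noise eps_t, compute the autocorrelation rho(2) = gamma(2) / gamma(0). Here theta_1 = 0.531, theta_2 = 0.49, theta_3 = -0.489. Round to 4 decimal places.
\rho(2) = 0.1308

For an MA(q) process with theta_0 = 1, the autocovariance is
  gamma(k) = sigma^2 * sum_{i=0..q-k} theta_i * theta_{i+k},
and rho(k) = gamma(k) / gamma(0). Sigma^2 cancels.
  numerator   = (1)*(0.49) + (0.531)*(-0.489) = 0.230341.
  denominator = (1)^2 + (0.531)^2 + (0.49)^2 + (-0.489)^2 = 1.761182.
  rho(2) = 0.230341 / 1.761182 = 0.1308.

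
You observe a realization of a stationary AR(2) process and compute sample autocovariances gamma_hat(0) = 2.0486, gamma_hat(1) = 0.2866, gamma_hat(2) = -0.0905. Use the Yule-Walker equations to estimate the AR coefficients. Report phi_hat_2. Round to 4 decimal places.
\hat\phi_{2} = -0.0650

The Yule-Walker equations for an AR(p) process read, in matrix form,
  Gamma_p phi = r_p,   with   (Gamma_p)_{ij} = gamma(|i - j|),
                       (r_p)_i = gamma(i),   i,j = 1..p.
Substitute the sample gammas (Toeplitz matrix and right-hand side of size 2):
  Gamma_p = [[2.0486, 0.2866], [0.2866, 2.0486]]
  r_p     = [0.2866, -0.0905]
Written out:
  2.0486 phi_1 + 0.2866 phi_2 = 0.2866
  0.2866 phi_1 + 2.0486 phi_2 = -0.0905
Solve by Cramer's rule:
  det = gamma(0)^2 - gamma(1)^2 = (2.0486)^2 - (0.2866)^2 = 4.19676196 - 0.08213956 = 4.1146224
  phi_hat_1 = [gamma(1) gamma(0) - gamma(1) gamma(2)] / det = [(0.2866)(2.0486) - (0.2866)(-0.0905)] / 4.1146224 = 0.61306606 / 4.1146224 = 0.149
  phi_hat_2 = [gamma(0) gamma(2) - gamma(1)^2] / det = [(2.0486)(-0.0905) - (0.2866)^2] / 4.1146224 = -0.26753786 / 4.1146224 = -0.065
So phi_hat = [0.1490, -0.0650].
Therefore phi_hat_2 = -0.0650.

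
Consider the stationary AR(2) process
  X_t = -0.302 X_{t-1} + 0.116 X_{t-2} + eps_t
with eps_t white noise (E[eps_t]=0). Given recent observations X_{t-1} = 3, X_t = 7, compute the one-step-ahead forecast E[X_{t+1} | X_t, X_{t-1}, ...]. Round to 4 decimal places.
E[X_{t+1} \mid \mathcal F_t] = -1.7660

For an AR(p) model X_t = c + sum_i phi_i X_{t-i} + eps_t, the
one-step-ahead conditional mean is
  E[X_{t+1} | X_t, ...] = c + sum_i phi_i X_{t+1-i}.
Substitute known values:
  E[X_{t+1} | ...] = (-0.302) * (7) + (0.116) * (3)
                   = -1.7660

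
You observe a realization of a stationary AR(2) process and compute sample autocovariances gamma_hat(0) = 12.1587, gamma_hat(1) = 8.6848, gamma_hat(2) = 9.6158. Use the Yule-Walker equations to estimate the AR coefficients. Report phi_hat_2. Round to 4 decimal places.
\hat\phi_{2} = 0.5730

The Yule-Walker equations for an AR(p) process read, in matrix form,
  Gamma_p phi = r_p,   with   (Gamma_p)_{ij} = gamma(|i - j|),
                       (r_p)_i = gamma(i),   i,j = 1..p.
Substitute the sample gammas (Toeplitz matrix and right-hand side of size 2):
  Gamma_p = [[12.1587, 8.6848], [8.6848, 12.1587]]
  r_p     = [8.6848, 9.6158]
Written out:
  12.1587 phi_1 + 8.6848 phi_2 = 8.6848
  8.6848 phi_1 + 12.1587 phi_2 = 9.6158
Solve by Cramer's rule:
  det = gamma(0)^2 - gamma(1)^2 = (12.1587)^2 - (8.6848)^2 = 147.83398569 - 75.42575104 = 72.40823465
  phi_hat_1 = [gamma(1) gamma(0) - gamma(1) gamma(2)] / det = [(8.6848)(12.1587) - (8.6848)(9.6158)] / 72.40823465 = 22.08457792 / 72.40823465 = 0.305
  phi_hat_2 = [gamma(0) gamma(2) - gamma(1)^2] / det = [(12.1587)(9.6158) - (8.6848)^2] / 72.40823465 = 41.48987642 / 72.40823465 = 0.573
So phi_hat = [0.3050, 0.5730].
Therefore phi_hat_2 = 0.5730.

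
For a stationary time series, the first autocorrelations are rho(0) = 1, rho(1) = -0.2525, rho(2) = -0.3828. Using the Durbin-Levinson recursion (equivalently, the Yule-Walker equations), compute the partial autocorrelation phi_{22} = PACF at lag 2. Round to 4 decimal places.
\phi_{22} = -0.4770

The PACF at lag k is phi_{kk}, the last component of the solution
to the Yule-Walker system G_k phi = r_k where
  (G_k)_{ij} = rho(|i - j|), (r_k)_i = rho(i), i,j = 1..k.
Equivalently, Durbin-Levinson gives phi_{kk} iteratively:
  phi_{11} = rho(1)
  phi_{kk} = [rho(k) - sum_{j=1..k-1} phi_{k-1,j} rho(k-j)]
            / [1 - sum_{j=1..k-1} phi_{k-1,j} rho(j)],
  phi_{k,j} = phi_{k-1,j} - phi_{kk} phi_{k-1,k-j},  j = 1..k-1.
Step k = 1:
  phi_11 = rho(1) = -0.2525.
Step k = 2:
  phi_22 = [rho(2) - phi_11 rho(1)] / [1 - phi_11 rho(1)] = [-0.3828 - (-0.2525)(-0.2525)] / [1 - (-0.2525)(-0.2525)]
         = -0.44655625 / 0.93624375 = -0.477.
Therefore phi_{22} = -0.4770.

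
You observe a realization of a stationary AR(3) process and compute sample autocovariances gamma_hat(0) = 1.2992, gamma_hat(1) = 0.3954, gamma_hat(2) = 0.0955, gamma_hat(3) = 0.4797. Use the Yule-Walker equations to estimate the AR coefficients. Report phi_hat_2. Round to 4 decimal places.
\hat\phi_{2} = -0.1419

The Yule-Walker equations for an AR(p) process read, in matrix form,
  Gamma_p phi = r_p,   with   (Gamma_p)_{ij} = gamma(|i - j|),
                       (r_p)_i = gamma(i),   i,j = 1..p.
Substitute the sample gammas (Toeplitz matrix and right-hand side of size 3):
  Gamma_p = [[1.2992, 0.3954, 0.0955], [0.3954, 1.2992, 0.3954], [0.0955, 0.3954, 1.2992]]
  r_p     = [0.3954, 0.0955, 0.4797]
Written out (R1..R3):
  (R1) 1.2992 phi_1 + 0.3954 phi_2 + 0.0955 phi_3 = 0.3954
  (R2) 0.3954 phi_1 + 1.2992 phi_2 + 0.3954 phi_3 = 0.0955
  (R3) 0.0955 phi_1 + 0.3954 phi_2 + 1.2992 phi_3 = 0.4797
Gaussian elimination:
  R2 <- R2 - (0.3954/1.2992) R1 = R2 - (0.304341) R1:  1.178864 phi_2 + 0.366335 phi_3 = -0.024836
  R3 <- R3 - (0.0955/1.2992) R1 = R3 - (0.073507) R1:  0.366335 phi_2 + 1.29218 phi_3 = 0.450635
  R3 <- R3 - (0.366335/1.178864) R2 = R3 - (0.310753) R2:  1.17834 phi_3 = 0.458353
Back-substitution:
  phi_hat_3 = 0.458353 / 1.17834 = 0.388982
  phi_hat_2 = (-0.024836 - (0.366335)(0.388982)) / 1.178864 = -0.141946
  phi_hat_1 = (0.3954 - (0.3954)(-0.141946) - (0.0955)(0.388982)) / 1.2992 = 0.318948
So phi_hat = [0.3189, -0.1419, 0.3890].
Therefore phi_hat_2 = -0.1419.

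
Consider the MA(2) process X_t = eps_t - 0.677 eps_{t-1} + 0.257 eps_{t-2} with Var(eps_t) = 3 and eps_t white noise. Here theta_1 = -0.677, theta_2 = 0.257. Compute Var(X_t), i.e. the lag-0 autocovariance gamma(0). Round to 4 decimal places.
\gamma(0) = 4.5731

For an MA(q) process X_t = eps_t + sum_i theta_i eps_{t-i} with
Var(eps_t) = sigma^2, the variance is
  gamma(0) = sigma^2 * (1 + sum_i theta_i^2).
  sum_i theta_i^2 = (-0.677)^2 + (0.257)^2 = 0.458329 + 0.066049 = 0.524378.
  gamma(0) = 3 * (1 + 0.524378) = 3 * 1.524378 = 4.573134, which rounds to 4.5731.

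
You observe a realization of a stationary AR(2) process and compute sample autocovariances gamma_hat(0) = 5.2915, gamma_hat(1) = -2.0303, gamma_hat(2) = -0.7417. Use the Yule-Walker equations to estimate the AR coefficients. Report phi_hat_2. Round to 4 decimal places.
\hat\phi_{2} = -0.3370

The Yule-Walker equations for an AR(p) process read, in matrix form,
  Gamma_p phi = r_p,   with   (Gamma_p)_{ij} = gamma(|i - j|),
                       (r_p)_i = gamma(i),   i,j = 1..p.
Substitute the sample gammas (Toeplitz matrix and right-hand side of size 2):
  Gamma_p = [[5.2915, -2.0303], [-2.0303, 5.2915]]
  r_p     = [-2.0303, -0.7417]
Written out:
  5.2915 phi_1 - 2.0303 phi_2 = -2.0303
  -2.0303 phi_1 + 5.2915 phi_2 = -0.7417
Solve by Cramer's rule:
  det = gamma(0)^2 - gamma(1)^2 = (5.2915)^2 - (-2.0303)^2 = 27.99997225 - 4.12211809 = 23.87785416
  phi_hat_1 = [gamma(1) gamma(0) - gamma(1) gamma(2)] / det = [(-2.0303)(5.2915) - (-2.0303)(-0.7417)] / 23.87785416 = -12.24920596 / 23.87785416 = -0.513
  phi_hat_2 = [gamma(0) gamma(2) - gamma(1)^2] / det = [(5.2915)(-0.7417) - (-2.0303)^2] / 23.87785416 = -8.04682364 / 23.87785416 = -0.337
So phi_hat = [-0.5130, -0.3370].
Therefore phi_hat_2 = -0.3370.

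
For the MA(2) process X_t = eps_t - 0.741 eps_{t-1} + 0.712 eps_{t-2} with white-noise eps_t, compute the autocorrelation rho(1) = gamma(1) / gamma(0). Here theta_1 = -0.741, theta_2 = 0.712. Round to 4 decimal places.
\rho(1) = -0.6170

For an MA(q) process with theta_0 = 1, the autocovariance is
  gamma(k) = sigma^2 * sum_{i=0..q-k} theta_i * theta_{i+k},
and rho(k) = gamma(k) / gamma(0). Sigma^2 cancels.
  numerator   = (1)*(-0.741) + (-0.741)*(0.712) = -1.268592.
  denominator = (1)^2 + (-0.741)^2 + (0.712)^2 = 2.056025.
  rho(1) = -1.268592 / 2.056025 = -0.6170.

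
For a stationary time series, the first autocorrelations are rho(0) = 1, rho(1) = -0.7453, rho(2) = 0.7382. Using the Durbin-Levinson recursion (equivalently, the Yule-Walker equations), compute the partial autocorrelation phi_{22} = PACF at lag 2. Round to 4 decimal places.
\phi_{22} = 0.4111

The PACF at lag k is phi_{kk}, the last component of the solution
to the Yule-Walker system G_k phi = r_k where
  (G_k)_{ij} = rho(|i - j|), (r_k)_i = rho(i), i,j = 1..k.
Equivalently, Durbin-Levinson gives phi_{kk} iteratively:
  phi_{11} = rho(1)
  phi_{kk} = [rho(k) - sum_{j=1..k-1} phi_{k-1,j} rho(k-j)]
            / [1 - sum_{j=1..k-1} phi_{k-1,j} rho(j)],
  phi_{k,j} = phi_{k-1,j} - phi_{kk} phi_{k-1,k-j},  j = 1..k-1.
Step k = 1:
  phi_11 = rho(1) = -0.7453.
Step k = 2:
  phi_22 = [rho(2) - phi_11 rho(1)] / [1 - phi_11 rho(1)] = [0.7382 - (-0.7453)(-0.7453)] / [1 - (-0.7453)(-0.7453)]
         = 0.18272791 / 0.44452791 = 0.4111.
Therefore phi_{22} = 0.4111.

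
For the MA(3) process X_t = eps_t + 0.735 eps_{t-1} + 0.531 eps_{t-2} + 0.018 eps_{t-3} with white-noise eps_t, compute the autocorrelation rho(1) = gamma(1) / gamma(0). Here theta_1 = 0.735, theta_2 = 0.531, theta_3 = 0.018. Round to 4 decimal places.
\rho(1) = 0.6227

For an MA(q) process with theta_0 = 1, the autocovariance is
  gamma(k) = sigma^2 * sum_{i=0..q-k} theta_i * theta_{i+k},
and rho(k) = gamma(k) / gamma(0). Sigma^2 cancels.
  numerator   = (1)*(0.735) + (0.735)*(0.531) + (0.531)*(0.018) = 1.134843.
  denominator = (1)^2 + (0.735)^2 + (0.531)^2 + (0.018)^2 = 1.82251.
  rho(1) = 1.134843 / 1.82251 = 0.6227.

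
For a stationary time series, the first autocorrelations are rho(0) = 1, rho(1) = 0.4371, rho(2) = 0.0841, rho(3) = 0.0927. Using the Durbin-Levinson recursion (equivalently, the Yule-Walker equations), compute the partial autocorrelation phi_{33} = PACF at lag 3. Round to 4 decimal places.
\phi_{33} = 0.1370

The PACF at lag k is phi_{kk}, the last component of the solution
to the Yule-Walker system G_k phi = r_k where
  (G_k)_{ij} = rho(|i - j|), (r_k)_i = rho(i), i,j = 1..k.
Equivalently, Durbin-Levinson gives phi_{kk} iteratively:
  phi_{11} = rho(1)
  phi_{kk} = [rho(k) - sum_{j=1..k-1} phi_{k-1,j} rho(k-j)]
            / [1 - sum_{j=1..k-1} phi_{k-1,j} rho(j)],
  phi_{k,j} = phi_{k-1,j} - phi_{kk} phi_{k-1,k-j},  j = 1..k-1.
Step k = 1:
  phi_11 = rho(1) = 0.4371.
Step k = 2:
  phi_22 = [rho(2) - phi_11 rho(1)] / [1 - phi_11 rho(1)] = [0.0841 - (0.4371)(0.4371)] / [1 - (0.4371)(0.4371)]
         = -0.10695641 / 0.80894359 = -0.132217.
  Update: phi_21 = phi_11 - phi_22 phi_11 = 0.4371 - (-0.132217)(0.4371) = 0.494892.
Step k = 3:
  phi_33 = [rho(3) - phi_21 rho(2) - phi_22 rho(1)] / [1 - phi_21 rho(1) - phi_22 rho(2)]
    numerator   = 0.0927 - (0.494892)(0.0841) - (-0.132217)(0.4371) = 0.10887179
    denominator = 1 - (0.494892)(0.4371) - (-0.132217)(0.0841) = 0.79480209
  phi_33 = 0.10887179 / 0.79480209 = 0.137.
Therefore phi_{33} = 0.1370.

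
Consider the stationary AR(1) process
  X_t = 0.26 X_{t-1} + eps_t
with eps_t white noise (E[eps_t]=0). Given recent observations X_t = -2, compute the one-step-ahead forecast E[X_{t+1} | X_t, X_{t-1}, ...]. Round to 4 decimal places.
E[X_{t+1} \mid \mathcal F_t] = -0.5200

For an AR(p) model X_t = c + sum_i phi_i X_{t-i} + eps_t, the
one-step-ahead conditional mean is
  E[X_{t+1} | X_t, ...] = c + sum_i phi_i X_{t+1-i}.
Substitute known values:
  E[X_{t+1} | ...] = (0.26) * (-2)
                   = -0.5200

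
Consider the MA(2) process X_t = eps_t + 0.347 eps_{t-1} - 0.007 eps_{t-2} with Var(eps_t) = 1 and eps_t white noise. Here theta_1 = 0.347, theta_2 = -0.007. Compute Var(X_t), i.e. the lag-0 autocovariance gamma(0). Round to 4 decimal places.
\gamma(0) = 1.1205

For an MA(q) process X_t = eps_t + sum_i theta_i eps_{t-i} with
Var(eps_t) = sigma^2, the variance is
  gamma(0) = sigma^2 * (1 + sum_i theta_i^2).
  sum_i theta_i^2 = (0.347)^2 + (-0.007)^2 = 0.120409 + 0.000049 = 0.120458.
  gamma(0) = 1 * (1 + 0.120458) = 1 * 1.120458 = 1.120458, which rounds to 1.1205.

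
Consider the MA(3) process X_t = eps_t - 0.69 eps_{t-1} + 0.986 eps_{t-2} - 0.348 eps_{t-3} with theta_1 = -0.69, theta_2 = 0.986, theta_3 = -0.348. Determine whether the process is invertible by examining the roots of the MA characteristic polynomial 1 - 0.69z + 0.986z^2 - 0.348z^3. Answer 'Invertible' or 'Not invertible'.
\text{Invertible}

The MA(q) characteristic polynomial is P(z) = 1 - 0.69z + 0.986z^2 - 0.348z^3.
Invertibility requires all roots to lie outside the unit circle, i.e. |z| > 1 for every root.
Degree 3: look for a simple real root z0 first, then factor out (1 - z/z0) and solve the remaining quadratic.
Testing z0 = 2.5: P(2.5) = 1 + (-0.69)(2.5) + (0.986)(2.5)^2 + (-0.348)(2.5)^3
  = 1 + (-1.725) + (6.1625) + (-5.4375) = 0.  So z_0 = 2.5 is a root, |z_0| = 2.5.
Divide out the factor (1 - 0.4 z) = (1 - z/z0) (since 1/z0 = 0.4):
  P(z) = (1 - 0.4 z)(1 + (-0.29) z + (0.87) z^2)
  [check: z-coef -0.29 - (0.4) = -0.69; z^2-coef 0.87 - (0.4)(-0.29) = 0.986; z^3-coef -(0.4)(0.87) = -0.348.]
Remaining roots from the quadratic factor 1 + (-0.29) z + (0.87) z^2:
  Set 1 + (-0.29) z + (0.87) z^2 = 0, i.e. a z^2 + b z + c = 0 with a = 0.87, b = -0.29, c = 1.
  Discriminant D = b^2 - 4ac = (-0.29)^2 - 4*(0.87)*1 = 0.0841 - (3.48) = -3.3959.
  D < 0, so the roots are the complex-conjugate pair z = (-b +/- i sqrt(-D)) / (2a) = 0.1667 +/- 1.0591i.
  For a conjugate pair |z|^2 = z * conj(z) = (product of roots) = c/a = 1/(0.87) = 1.149425, so |z| = sqrt(1.149425) = 1.0721 for both roots.
Moduli of all roots: 2.5000, 1.0721, 1.0721.
All moduli strictly greater than 1? Yes.
Verdict: Invertible.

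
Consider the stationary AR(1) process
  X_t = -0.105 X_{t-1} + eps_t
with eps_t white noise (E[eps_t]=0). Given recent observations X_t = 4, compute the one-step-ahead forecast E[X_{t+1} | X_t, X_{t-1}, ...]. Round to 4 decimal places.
E[X_{t+1} \mid \mathcal F_t] = -0.4200

For an AR(p) model X_t = c + sum_i phi_i X_{t-i} + eps_t, the
one-step-ahead conditional mean is
  E[X_{t+1} | X_t, ...] = c + sum_i phi_i X_{t+1-i}.
Substitute known values:
  E[X_{t+1} | ...] = (-0.105) * (4)
                   = -0.4200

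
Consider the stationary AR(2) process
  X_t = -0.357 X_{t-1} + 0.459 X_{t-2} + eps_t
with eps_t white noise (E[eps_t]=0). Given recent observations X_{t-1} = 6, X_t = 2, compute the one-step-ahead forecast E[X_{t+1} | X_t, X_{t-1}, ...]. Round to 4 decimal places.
E[X_{t+1} \mid \mathcal F_t] = 2.0400

For an AR(p) model X_t = c + sum_i phi_i X_{t-i} + eps_t, the
one-step-ahead conditional mean is
  E[X_{t+1} | X_t, ...] = c + sum_i phi_i X_{t+1-i}.
Substitute known values:
  E[X_{t+1} | ...] = (-0.357) * (2) + (0.459) * (6)
                   = 2.0400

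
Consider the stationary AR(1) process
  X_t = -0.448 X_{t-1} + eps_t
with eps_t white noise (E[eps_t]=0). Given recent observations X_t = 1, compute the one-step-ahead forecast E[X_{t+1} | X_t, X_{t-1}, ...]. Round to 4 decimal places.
E[X_{t+1} \mid \mathcal F_t] = -0.4480

For an AR(p) model X_t = c + sum_i phi_i X_{t-i} + eps_t, the
one-step-ahead conditional mean is
  E[X_{t+1} | X_t, ...] = c + sum_i phi_i X_{t+1-i}.
Substitute known values:
  E[X_{t+1} | ...] = (-0.448) * (1)
                   = -0.4480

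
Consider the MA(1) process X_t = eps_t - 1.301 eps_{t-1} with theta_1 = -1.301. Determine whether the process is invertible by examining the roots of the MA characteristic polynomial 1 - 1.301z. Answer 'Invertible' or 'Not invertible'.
\text{Not invertible}

The MA(q) characteristic polynomial is P(z) = 1 - 1.301z.
Invertibility requires all roots to lie outside the unit circle, i.e. |z| > 1 for every root.
This is linear in z: 1 + (-1.301) z = 0  =>  z = -1/(-1.301) = 0.76864,  |z| = 0.76864.
Moduli of all roots: 0.7686.
All moduli strictly greater than 1? No.
Verdict: Not invertible.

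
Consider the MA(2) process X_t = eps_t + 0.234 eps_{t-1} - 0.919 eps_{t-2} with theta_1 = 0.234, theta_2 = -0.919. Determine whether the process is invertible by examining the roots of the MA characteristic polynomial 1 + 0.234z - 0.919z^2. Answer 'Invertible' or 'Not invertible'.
\text{Not invertible}

The MA(q) characteristic polynomial is P(z) = 1 + 0.234z - 0.919z^2.
Invertibility requires all roots to lie outside the unit circle, i.e. |z| > 1 for every root.
Set 1 + (0.234) z + (-0.919) z^2 = 0, i.e. a z^2 + b z + c = 0 with a = -0.919, b = 0.234, c = 1.
Discriminant D = b^2 - 4ac = (0.234)^2 - 4*(-0.919)*1 = 0.054756 - (-3.676) = 3.730756.
D >= 0, so the roots are real: z = (-b +/- sqrt(D)) / (2a) = (-0.234 +/- 1.931517) / (-1.838).
  z_1 = (-0.234 + 1.931517) / (-1.838) = -0.9236,   |z_1| = 0.9236.
  z_2 = (-0.234 - 1.931517) / (-1.838) = 1.1782,   |z_2| = 1.1782.
Moduli of all roots: 0.9236, 1.1782.
All moduli strictly greater than 1? No.
Verdict: Not invertible.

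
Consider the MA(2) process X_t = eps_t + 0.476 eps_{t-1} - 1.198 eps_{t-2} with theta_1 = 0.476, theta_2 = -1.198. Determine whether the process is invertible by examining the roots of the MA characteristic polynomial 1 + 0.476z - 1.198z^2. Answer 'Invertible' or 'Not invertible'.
\text{Not invertible}

The MA(q) characteristic polynomial is P(z) = 1 + 0.476z - 1.198z^2.
Invertibility requires all roots to lie outside the unit circle, i.e. |z| > 1 for every root.
Set 1 + (0.476) z + (-1.198) z^2 = 0, i.e. a z^2 + b z + c = 0 with a = -1.198, b = 0.476, c = 1.
Discriminant D = b^2 - 4ac = (0.476)^2 - 4*(-1.198)*1 = 0.226576 - (-4.792) = 5.018576.
D >= 0, so the roots are real: z = (-b +/- sqrt(D)) / (2a) = (-0.476 +/- 2.240218) / (-2.396).
  z_1 = (-0.476 + 2.240218) / (-2.396) = -0.7363,   |z_1| = 0.7363.
  z_2 = (-0.476 - 2.240218) / (-2.396) = 1.1336,   |z_2| = 1.1336.
Moduli of all roots: 0.7363, 1.1336.
All moduli strictly greater than 1? No.
Verdict: Not invertible.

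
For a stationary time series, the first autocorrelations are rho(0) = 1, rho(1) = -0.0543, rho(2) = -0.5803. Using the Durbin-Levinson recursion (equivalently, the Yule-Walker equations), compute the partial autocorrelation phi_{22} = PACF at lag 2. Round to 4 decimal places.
\phi_{22} = -0.5850

The PACF at lag k is phi_{kk}, the last component of the solution
to the Yule-Walker system G_k phi = r_k where
  (G_k)_{ij} = rho(|i - j|), (r_k)_i = rho(i), i,j = 1..k.
Equivalently, Durbin-Levinson gives phi_{kk} iteratively:
  phi_{11} = rho(1)
  phi_{kk} = [rho(k) - sum_{j=1..k-1} phi_{k-1,j} rho(k-j)]
            / [1 - sum_{j=1..k-1} phi_{k-1,j} rho(j)],
  phi_{k,j} = phi_{k-1,j} - phi_{kk} phi_{k-1,k-j},  j = 1..k-1.
Step k = 1:
  phi_11 = rho(1) = -0.0543.
Step k = 2:
  phi_22 = [rho(2) - phi_11 rho(1)] / [1 - phi_11 rho(1)] = [-0.5803 - (-0.0543)(-0.0543)] / [1 - (-0.0543)(-0.0543)]
         = -0.58324849 / 0.99705151 = -0.585.
Therefore phi_{22} = -0.5850.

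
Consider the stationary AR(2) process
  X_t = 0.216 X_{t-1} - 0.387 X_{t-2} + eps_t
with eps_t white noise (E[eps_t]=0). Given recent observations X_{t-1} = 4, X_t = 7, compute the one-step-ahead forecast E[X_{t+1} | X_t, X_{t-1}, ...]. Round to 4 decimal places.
E[X_{t+1} \mid \mathcal F_t] = -0.0360

For an AR(p) model X_t = c + sum_i phi_i X_{t-i} + eps_t, the
one-step-ahead conditional mean is
  E[X_{t+1} | X_t, ...] = c + sum_i phi_i X_{t+1-i}.
Substitute known values:
  E[X_{t+1} | ...] = (0.216) * (7) + (-0.387) * (4)
                   = -0.0360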